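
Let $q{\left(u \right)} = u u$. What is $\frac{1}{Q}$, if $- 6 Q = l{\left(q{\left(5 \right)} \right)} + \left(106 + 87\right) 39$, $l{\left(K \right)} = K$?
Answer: $- \frac{3}{3776} \approx -0.00079449$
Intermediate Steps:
$q{\left(u \right)} = u^{2}$
$Q = - \frac{3776}{3}$ ($Q = - \frac{5^{2} + \left(106 + 87\right) 39}{6} = - \frac{25 + 193 \cdot 39}{6} = - \frac{25 + 7527}{6} = \left(- \frac{1}{6}\right) 7552 = - \frac{3776}{3} \approx -1258.7$)
$\frac{1}{Q} = \frac{1}{- \frac{3776}{3}} = - \frac{3}{3776}$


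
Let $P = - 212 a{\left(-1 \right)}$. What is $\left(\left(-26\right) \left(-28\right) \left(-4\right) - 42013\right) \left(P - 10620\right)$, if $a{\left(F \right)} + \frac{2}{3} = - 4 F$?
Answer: $508850500$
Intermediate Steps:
$a{\left(F \right)} = - \frac{2}{3} - 4 F$
$P = - \frac{2120}{3}$ ($P = - 212 \left(- \frac{2}{3} - -4\right) = - 212 \left(- \frac{2}{3} + 4\right) = \left(-212\right) \frac{10}{3} = - \frac{2120}{3} \approx -706.67$)
$\left(\left(-26\right) \left(-28\right) \left(-4\right) - 42013\right) \left(P - 10620\right) = \left(\left(-26\right) \left(-28\right) \left(-4\right) - 42013\right) \left(- \frac{2120}{3} - 10620\right) = \left(728 \left(-4\right) - 42013\right) \left(- \frac{33980}{3}\right) = \left(-2912 - 42013\right) \left(- \frac{33980}{3}\right) = \left(-44925\right) \left(- \frac{33980}{3}\right) = 508850500$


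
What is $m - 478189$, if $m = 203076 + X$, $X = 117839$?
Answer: $-157274$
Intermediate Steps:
$m = 320915$ ($m = 203076 + 117839 = 320915$)
$m - 478189 = 320915 - 478189 = -157274$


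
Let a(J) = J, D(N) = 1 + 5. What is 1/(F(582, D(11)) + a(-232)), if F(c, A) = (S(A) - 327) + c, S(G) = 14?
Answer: 1/37 ≈ 0.027027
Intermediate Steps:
D(N) = 6
F(c, A) = -313 + c (F(c, A) = (14 - 327) + c = -313 + c)
1/(F(582, D(11)) + a(-232)) = 1/((-313 + 582) - 232) = 1/(269 - 232) = 1/37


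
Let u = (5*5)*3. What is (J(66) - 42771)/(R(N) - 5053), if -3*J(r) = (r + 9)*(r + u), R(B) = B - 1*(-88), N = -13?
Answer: 23148/2489 ≈ 9.3001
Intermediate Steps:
R(B) = 88 + B (R(B) = B + 88 = 88 + B)
u = 75 (u = 25*3 = 75)
J(r) = -(9 + r)*(75 + r)/3 (J(r) = -(r + 9)*(r + 75)/3 = -(9 + r)*(75 + r)/3)
(J(66) - 42771)/(R(N) - 5053) = ((-225 - 28*66 - ⅓*66²) - 42771)/((88 - 13) - 5053) = ((-225 - 1848 - ⅓*4356) - 42771)/(75 - 5053) = ((-225 - 1848 - 1452) - 42771)/(-4978) = (-3525 - 42771)*(-1/4978) = -46296*(-1/4978) = 23148/2489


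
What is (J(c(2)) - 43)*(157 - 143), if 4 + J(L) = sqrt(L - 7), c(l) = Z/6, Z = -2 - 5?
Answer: -658 + 49*I*sqrt(6)/3 ≈ -658.0 + 40.008*I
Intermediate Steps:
Z = -7
c(l) = -7/6
J(L) = -4 + sqrt(-7 + L) (J(L) = -4 + sqrt(L - 7) = -4 + sqrt(-7 + L))
(J(c(2)) - 43)*(157 - 143) = ((-4 + sqrt(-7 - 7/6)) - 43)*(157 - 143) = ((-4 + sqrt(-49/6)) - 43)*14 = ((-4 + 7*I*sqrt(6)/6) - 43)*14 = (-47 + 7*I*sqrt(6)/6)*14 = -658 + 49*I*sqrt(6)/3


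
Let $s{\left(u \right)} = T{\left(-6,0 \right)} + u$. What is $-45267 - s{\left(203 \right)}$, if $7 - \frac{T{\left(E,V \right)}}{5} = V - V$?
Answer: $-45505$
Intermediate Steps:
$T{\left(E,V \right)} = 35$ ($T{\left(E,V \right)} = 35 - 5 \left(V - V\right) = 35 - 0 = 35 + 0 = 35$)
$s{\left(u \right)} = 35 + u$
$-45267 - s{\left(203 \right)} = -45267 - \left(35 + 203\right) = -45267 - 238 = -45505$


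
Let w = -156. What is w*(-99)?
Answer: 15444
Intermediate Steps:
w*(-99) = -156*(-99) = 15444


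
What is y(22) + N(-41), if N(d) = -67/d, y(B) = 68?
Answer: 2855/41 ≈ 69.634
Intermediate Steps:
y(22) + N(-41) = 68 - 67/(-41) = 68 - 67*(-1/41) = 68 + 67/41 = 2855/41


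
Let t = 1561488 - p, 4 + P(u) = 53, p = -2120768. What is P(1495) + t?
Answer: 3682305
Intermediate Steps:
P(u) = 49 (P(u) = -4 + 53 = 49)
t = 3682256 (t = 1561488 - 1*(-2120768) = 1561488 + 2120768 = 3682256)
P(1495) + t = 49 + 3682256 = 3682305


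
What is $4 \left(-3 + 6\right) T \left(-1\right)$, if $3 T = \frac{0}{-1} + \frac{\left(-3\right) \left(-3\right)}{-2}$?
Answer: $18$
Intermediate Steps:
$T = - \frac{3}{2}$ ($T = \frac{\frac{0}{-1} + \frac{\left(-3\right) \left(-3\right)}{-2}}{3} = \frac{0 \left(-1\right) + 9 \left(- \frac{1}{2}\right)}{3} = \frac{0 - \frac{9}{2}}{3} = \frac{1}{3} \left(- \frac{9}{2}\right) = - \frac{3}{2} \approx -1.5$)
$4 \left(-3 + 6\right) T \left(-1\right) = 4 \left(-3 + 6\right) \left(- \frac{3}{2}\right) \left(-1\right) = 4 \cdot 3 \left(- \frac{3}{2}\right) \left(-1\right) = 12 \left(- \frac{3}{2}\right) \left(-1\right) = \left(-18\right) \left(-1\right) = 18$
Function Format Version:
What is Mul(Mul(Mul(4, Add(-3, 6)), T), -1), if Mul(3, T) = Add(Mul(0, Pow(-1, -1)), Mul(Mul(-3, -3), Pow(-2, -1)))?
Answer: 18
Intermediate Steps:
T = Rational(-3, 2) (T = Mul(Rational(1, 3), Add(Mul(0, Pow(-1, -1)), Mul(Mul(-3, -3), Pow(-2, -1)))) = Mul(Rational(1, 3), Add(Mul(0, -1), Mul(9, Rational(-1, 2)))) = Mul(Rational(1, 3), Add(0, Rational(-9, 2))) = Mul(Rational(1, 3), Rational(-9, 2)) = Rational(-3, 2) ≈ -1.5000)
Mul(Mul(Mul(4, Add(-3, 6)), T), -1) = Mul(Mul(Mul(4, Add(-3, 6)), Rational(-3, 2)), -1) = Mul(Mul(Mul(4, 3), Rational(-3, 2)), -1) = Mul(Mul(12, Rational(-3, 2)), -1) = Mul(-18, -1) = 18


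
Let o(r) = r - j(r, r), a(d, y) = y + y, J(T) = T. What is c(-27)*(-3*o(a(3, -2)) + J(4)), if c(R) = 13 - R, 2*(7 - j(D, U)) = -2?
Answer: 1600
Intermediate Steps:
a(d, y) = 2*y
j(D, U) = 8 (j(D, U) = 7 - 1/2*(-2) = 7 + 1 = 8)
o(r) = -8 + r (o(r) = r - 1*8 = r - 8 = -8 + r)
c(-27)*(-3*o(a(3, -2)) + J(4)) = (13 - 1*(-27))*(-3*(-8 + 2*(-2)) + 4) = (13 + 27)*(-3*(-8 - 4) + 4) = 40*(-3*(-12) + 4) = 40*(36 + 4) = 40*40 = 1600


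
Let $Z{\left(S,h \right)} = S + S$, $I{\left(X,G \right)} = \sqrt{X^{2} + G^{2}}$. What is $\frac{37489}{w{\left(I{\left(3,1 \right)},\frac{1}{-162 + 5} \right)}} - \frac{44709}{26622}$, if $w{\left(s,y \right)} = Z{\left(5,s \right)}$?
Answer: $\frac{83132089}{22185} \approx 3747.2$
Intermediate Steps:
$I{\left(X,G \right)} = \sqrt{G^{2} + X^{2}}$
$Z{\left(S,h \right)} = 2 S$
$w{\left(s,y \right)} = 10$ ($w{\left(s,y \right)} = 2 \cdot 5 = 10$)
$\frac{37489}{w{\left(I{\left(3,1 \right)},\frac{1}{-162 + 5} \right)}} - \frac{44709}{26622} = \frac{37489}{10} - \frac{44709}{26622} = 37489 \cdot \frac{1}{10} - \frac{14903}{8874} = \frac{37489}{10} - \frac{14903}{8874} = \frac{83132089}{22185}$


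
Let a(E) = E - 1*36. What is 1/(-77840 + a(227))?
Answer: -1/77649 ≈ -1.2878e-5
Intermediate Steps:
a(E) = -36 + E (a(E) = E - 36 = -36 + E)
1/(-77840 + a(227)) = 1/(-77840 + (-36 + 227)) = 1/(-77840 + 191) = 1/(-77649) = -1/77649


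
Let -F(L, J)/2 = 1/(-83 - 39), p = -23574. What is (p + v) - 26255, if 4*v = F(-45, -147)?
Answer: -12158275/244 ≈ -49829.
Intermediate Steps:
F(L, J) = 1/61 (F(L, J) = -2/(-83 - 39) = -2/(-122) = -2*(-1/122) = 1/61)
v = 1/244 (v = (¼)*(1/61) = 1/244 ≈ 0.0040984)
(p + v) - 26255 = (-23574 + 1/244) - 26255 = -5752055/244 - 26255 = -12158275/244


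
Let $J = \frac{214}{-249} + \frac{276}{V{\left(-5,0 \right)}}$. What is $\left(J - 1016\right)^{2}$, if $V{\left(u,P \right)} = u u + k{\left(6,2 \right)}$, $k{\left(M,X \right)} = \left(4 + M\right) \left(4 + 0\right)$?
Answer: $\frac{268604106609316}{261954225} \approx 1.0254 \cdot 10^{6}$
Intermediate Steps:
$k{\left(M,X \right)} = 16 + 4 M$ ($k{\left(M,X \right)} = \left(4 + M\right) 4 = 16 + 4 M$)
$V{\left(u,P \right)} = 40 + u^{2}$ ($V{\left(u,P \right)} = u u + \left(16 + 4 \cdot 6\right) = u^{2} + \left(16 + 24\right) = u^{2} + 40 = 40 + u^{2}$)
$J = \frac{54814}{16185}$ ($J = \frac{214}{-249} + \frac{276}{40 + \left(-5\right)^{2}} = 214 \left(- \frac{1}{249}\right) + \frac{276}{40 + 25} = - \frac{214}{249} + \frac{276}{65} = \frac{54814}{16185} \approx 3.3867$)
$\left(J - 1016\right)^{2} = \left(\frac{54814}{16185} - 1016\right)^{2} = \left(- \frac{16389146}{16185}\right)^{2} = \frac{268604106609316}{261954225}$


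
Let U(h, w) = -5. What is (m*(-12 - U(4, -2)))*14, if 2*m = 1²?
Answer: -49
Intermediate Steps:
m = ½ (m = (½)*1² = (½)*1 = ½ ≈ 0.50000)
(m*(-12 - U(4, -2)))*14 = ((-12 - 1*(-5))/2)*14 = ((-12 + 5)/2)*14 = ((½)*(-7))*14 = -7/2*14 = -49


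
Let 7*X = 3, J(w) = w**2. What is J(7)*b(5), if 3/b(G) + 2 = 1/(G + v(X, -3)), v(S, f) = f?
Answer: -98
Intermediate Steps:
X = 3/7 (X = (1/7)*3 = 3/7 ≈ 0.42857)
b(G) = 3/(-2 + 1/(-3 + G)) (b(G) = 3/(-2 + 1/(G - 3)) = 3/(-2 + 1/(-3 + G)))
J(7)*b(5) = 7**2*(3*(3 - 1*5)/(-7 + 2*5)) = 49*(3*(3 - 5)/(-7 + 10)) = 49*(3*(-2)/3) = 49*(3*(1/3)*(-2)) = 49*(-2) = -98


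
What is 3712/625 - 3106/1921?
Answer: 5189502/1200625 ≈ 4.3223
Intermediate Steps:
3712/625 - 3106/1921 = 5189502/1200625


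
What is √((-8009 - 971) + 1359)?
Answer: I*√7621 ≈ 87.298*I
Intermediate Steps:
√((-8009 - 971) + 1359) = √(-8980 + 1359) = √(-7621) = I*√7621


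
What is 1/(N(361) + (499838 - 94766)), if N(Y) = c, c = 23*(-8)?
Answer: 1/404888 ≈ 2.4698e-6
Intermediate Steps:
c = -184
N(Y) = -184
1/(N(361) + (499838 - 94766)) = 1/(-184 + (499838 - 94766)) = 1/(-184 + 405072) = 1/404888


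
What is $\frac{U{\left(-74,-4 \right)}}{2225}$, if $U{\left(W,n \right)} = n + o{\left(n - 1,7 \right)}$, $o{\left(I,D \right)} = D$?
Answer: $\frac{3}{2225} \approx 0.0013483$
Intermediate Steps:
$U{\left(W,n \right)} = 7 + n$ ($U{\left(W,n \right)} = n + 7 = 7 + n$)
$\frac{U{\left(-74,-4 \right)}}{2225} = \frac{7 - 4}{2225} = 3 \cdot \frac{1}{2225} = \frac{3}{2225}$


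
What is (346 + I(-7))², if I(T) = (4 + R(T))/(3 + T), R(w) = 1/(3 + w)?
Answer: 30481441/256 ≈ 1.1907e+5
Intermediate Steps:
I(T) = (4 + 1/(3 + T))/(3 + T)
(346 + I(-7))² = (346 + (13 + 4*(-7))/(3 - 7)²)² = (346 + (13 - 28)/(-4)²)² = (346 + (1/16)*(-15))² = (346 - 15/16)² = (5521/16)² = 30481441/256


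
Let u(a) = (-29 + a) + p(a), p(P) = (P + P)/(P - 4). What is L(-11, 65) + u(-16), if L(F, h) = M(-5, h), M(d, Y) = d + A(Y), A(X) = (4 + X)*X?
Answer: 22183/5 ≈ 4436.6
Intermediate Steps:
A(X) = X*(4 + X)
M(d, Y) = d + Y*(4 + Y)
L(F, h) = -5 + h*(4 + h)
p(P) = 2*P/(-4 + P) (p(P) = (2*P)/(-4 + P) = 2*P/(-4 + P))
u(a) = -29 + a + 2*a/(-4 + a) (u(a) = (-29 + a) + 2*a/(-4 + a) = -29 + a + 2*a/(-4 + a))
L(-11, 65) + u(-16) = (-5 + 65*(4 + 65)) + (116 + (-16)² - 31*(-16))/(-4 - 16) = (-5 + 65*69) + (116 + 256 + 496)/(-20) = (-5 + 4485) - 1/20*868 = 4480 - 217/5 = 22183/5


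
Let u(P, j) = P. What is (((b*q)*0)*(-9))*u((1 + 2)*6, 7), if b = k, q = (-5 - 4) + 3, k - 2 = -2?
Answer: 0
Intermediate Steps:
k = 0 (k = 2 - 2 = 0)
q = -6 (q = -9 + 3 = -6)
b = 0
(((b*q)*0)*(-9))*u((1 + 2)*6, 7) = (((0*(-6))*0)*(-9))*((1 + 2)*6) = ((0*0)*(-9))*(3*6) = (0*(-9))*18 = 0*18 = 0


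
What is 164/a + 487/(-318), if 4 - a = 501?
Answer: -294191/158046 ≈ -1.8614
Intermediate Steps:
a = -497 (a = 4 - 1*501 = 4 - 501 = -497)
164/a + 487/(-318) = 164/(-497) + 487/(-318) = 164*(-1/497) + 487*(-1/318) = -164/497 - 487/318 = -294191/158046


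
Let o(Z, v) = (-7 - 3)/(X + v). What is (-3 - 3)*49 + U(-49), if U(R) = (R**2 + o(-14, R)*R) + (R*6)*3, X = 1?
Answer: 29155/24 ≈ 1214.8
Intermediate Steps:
o(Z, v) = -10/(1 + v) (o(Z, v) = (-7 - 3)/(1 + v) = -10/(1 + v))
U(R) = R**2 + 18*R - 10*R/(1 + R) (U(R) = (R**2 + (-10/(1 + R))*R) + (R*6)*3 = (R**2 - 10*R/(1 + R)) + (6*R)*3 = (R**2 - 10*R/(1 + R)) + 18*R = R**2 + 18*R - 10*R/(1 + R))
(-3 - 3)*49 + U(-49) = (-3 - 3)*49 - 49*(-10 + (1 - 49)*(18 - 49))/(1 - 49) = -6*49 - 49*(-10 - 48*(-31))/(-48) = -294 - 49*(-1/48)*(-10 + 1488) = -294 - 49*(-1/48)*1478 = -294 + 36211/24 = 29155/24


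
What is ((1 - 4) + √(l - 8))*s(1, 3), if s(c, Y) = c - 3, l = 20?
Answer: 6 - 4*√3 ≈ -0.92820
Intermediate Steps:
s(c, Y) = -3 + c
((1 - 4) + √(l - 8))*s(1, 3) = ((1 - 4) + √(20 - 8))*(-3 + 1) = (-3 + √12)*(-2) = (-3 + 2*√3)*(-2) = 6 - 4*√3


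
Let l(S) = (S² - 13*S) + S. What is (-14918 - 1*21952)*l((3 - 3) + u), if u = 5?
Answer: 1290450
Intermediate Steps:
l(S) = S² - 12*S
(-14918 - 1*21952)*l((3 - 3) + u) = (-14918 - 1*21952)*(((3 - 3) + 5)*(-12 + ((3 - 3) + 5))) = (-14918 - 21952)*((0 + 5)*(-12 + (0 + 5))) = -184350*(-12 + 5) = -184350*(-7) = -36870*(-35) = 1290450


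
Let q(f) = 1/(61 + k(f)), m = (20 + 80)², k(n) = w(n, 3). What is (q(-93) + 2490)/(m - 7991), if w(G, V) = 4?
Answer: 161851/130585 ≈ 1.2394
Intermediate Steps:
k(n) = 4
m = 10000 (m = 100² = 10000)
q(f) = 1/65 (q(f) = 1/(61 + 4) = 1/65)
(q(-93) + 2490)/(m - 7991) = (1/65 + 2490)/(10000 - 7991) = (161851/65)/2009 = (161851/65)*(1/2009) = 161851/130585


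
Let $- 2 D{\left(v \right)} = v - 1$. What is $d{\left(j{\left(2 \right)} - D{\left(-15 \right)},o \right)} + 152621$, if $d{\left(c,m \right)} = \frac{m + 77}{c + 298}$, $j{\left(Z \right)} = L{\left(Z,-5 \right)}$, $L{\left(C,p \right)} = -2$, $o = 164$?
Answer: $\frac{43955089}{288} \approx 1.5262 \cdot 10^{5}$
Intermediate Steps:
$D{\left(v \right)} = \frac{1}{2} - \frac{v}{2}$ ($D{\left(v \right)} = - \frac{v - 1}{2} = - \frac{-1 + v}{2} = \frac{1}{2} - \frac{v}{2}$)
$j{\left(Z \right)} = -2$
$d{\left(c,m \right)} = \frac{77 + m}{298 + c}$
$d{\left(j{\left(2 \right)} - D{\left(-15 \right)},o \right)} + 152621 = \frac{77 + 164}{298 - \left(\frac{5}{2} + \frac{15}{2}\right)} + 152621 = \frac{1}{298 - 10} \cdot 241 + 152621 = \frac{1}{288} \cdot 241 + 152621 = \frac{241}{288} + 152621 = \frac{43955089}{288}$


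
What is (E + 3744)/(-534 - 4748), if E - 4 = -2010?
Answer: -869/2641 ≈ -0.32904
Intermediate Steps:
E = -2006 (E = 4 - 2010 = -2006)
(E + 3744)/(-534 - 4748) = (-2006 + 3744)/(-534 - 4748) = 1738/(-5282) = 1738*(-1/5282) = -869/2641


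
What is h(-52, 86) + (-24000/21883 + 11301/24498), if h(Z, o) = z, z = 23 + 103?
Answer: 22402218089/178696578 ≈ 125.36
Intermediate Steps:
z = 126
h(Z, o) = 126
h(-52, 86) + (-24000/21883 + 11301/24498) = 126 + (-24000/21883 + 11301/24498) = 126 + (-24000*1/21883 + 11301*(1/24498)) = 126 + (-24000/21883 + 3767/8166) = 126 - 113550739/178696578 = 22402218089/178696578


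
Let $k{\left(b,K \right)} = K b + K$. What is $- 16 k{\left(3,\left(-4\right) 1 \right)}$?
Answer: $256$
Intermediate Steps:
$k{\left(b,K \right)} = K + K b$
$- 16 k{\left(3,\left(-4\right) 1 \right)} = - 16 \left(-4\right) 1 \left(1 + 3\right) = - 16 \left(\left(-4\right) 4\right) = \left(-16\right) \left(-16\right) = 256$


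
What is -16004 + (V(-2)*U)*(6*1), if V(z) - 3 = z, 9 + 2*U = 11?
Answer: -15998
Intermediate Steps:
U = 1 (U = -9/2 + (1/2)*11 = -9/2 + 11/2 = 1)
V(z) = 3 + z
-16004 + (V(-2)*U)*(6*1) = -16004 + ((3 - 2)*1)*(6*1) = -16004 + (1*1)*6 = -16004 + 1*6 = -16004 + 6 = -15998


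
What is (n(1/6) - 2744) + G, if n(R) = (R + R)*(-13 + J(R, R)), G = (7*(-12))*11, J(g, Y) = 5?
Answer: -11012/3 ≈ -3670.7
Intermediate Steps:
G = -924 (G = -84*11 = -924)
n(R) = -16*R (n(R) = (R + R)*(-13 + 5) = (2*R)*(-8) = -16*R)
(n(1/6) - 2744) + G = (-16/6 - 2744) - 924 = (-16*1/6 - 2744) - 924 = (-8/3 - 2744) - 924 = -8240/3 - 924 = -11012/3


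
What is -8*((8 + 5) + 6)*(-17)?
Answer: 2584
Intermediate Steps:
-8*((8 + 5) + 6)*(-17) = -8*(13 + 6)*(-17) = -8*19*(-17) = -152*(-17) = 2584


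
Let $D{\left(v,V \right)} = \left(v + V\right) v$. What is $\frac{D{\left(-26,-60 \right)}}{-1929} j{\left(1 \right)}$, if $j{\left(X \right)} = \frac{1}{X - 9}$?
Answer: $\frac{559}{3858} \approx 0.14489$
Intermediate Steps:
$j{\left(X \right)} = \frac{1}{-9 + X}$
$D{\left(v,V \right)} = v \left(V + v\right)$ ($D{\left(v,V \right)} = \left(V + v\right) v = v \left(V + v\right)$)
$\frac{D{\left(-26,-60 \right)}}{-1929} j{\left(1 \right)} = \frac{- 26 \left(-60 - 26\right) \frac{1}{-1929}}{-9 + 1} = \frac{\left(-26\right) \left(-86\right) \left(- \frac{1}{1929}\right)}{-8} = 2236 \left(- \frac{1}{1929}\right) \left(- \frac{1}{8}\right) = \left(- \frac{2236}{1929}\right) \left(- \frac{1}{8}\right) = \frac{559}{3858}$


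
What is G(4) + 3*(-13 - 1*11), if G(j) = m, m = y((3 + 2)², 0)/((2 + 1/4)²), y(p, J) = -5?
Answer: -5912/81 ≈ -72.988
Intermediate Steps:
m = -80/81 (m = -5/(2 + 1/4)² = -5/(2 + 1*(¼))² = -5/(2 + ¼)² = -5/((9/4)²) = -5/81/16 = -5*16/81 = -80/81 ≈ -0.98765)
G(j) = -80/81
G(4) + 3*(-13 - 1*11) = -80/81 + 3*(-13 - 1*11) = -80/81 + 3*(-13 - 11) = -80/81 + 3*(-24) = -80/81 - 72 = -5912/81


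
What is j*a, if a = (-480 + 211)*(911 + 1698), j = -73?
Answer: 51232933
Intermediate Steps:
a = -701821 (a = -269*2609 = -701821)
j*a = -73*(-701821) = 51232933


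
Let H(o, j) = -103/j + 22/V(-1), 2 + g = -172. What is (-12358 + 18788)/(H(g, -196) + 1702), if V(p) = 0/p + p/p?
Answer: 1260280/338007 ≈ 3.7286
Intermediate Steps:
g = -174 (g = -2 - 172 = -174)
V(p) = 1 (V(p) = 0 + 1 = 1)
H(o, j) = 22 - 103/j (H(o, j) = -103/j + 22/1 = -103/j + 22*1 = -103/j + 22 = 22 - 103/j)
(-12358 + 18788)/(H(g, -196) + 1702) = (-12358 + 18788)/((22 - 103/(-196)) + 1702) = 6430/((22 - 103*(-1/196)) + 1702) = 6430/((22 + 103/196) + 1702) = 6430/(4415/196 + 1702) = 6430/(338007/196) = 6430*(196/338007) = 1260280/338007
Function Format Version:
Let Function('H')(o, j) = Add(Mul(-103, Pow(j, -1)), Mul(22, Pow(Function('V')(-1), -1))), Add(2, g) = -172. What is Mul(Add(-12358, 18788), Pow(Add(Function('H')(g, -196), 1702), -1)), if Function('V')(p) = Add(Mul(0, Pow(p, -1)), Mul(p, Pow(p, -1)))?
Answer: Rational(1260280, 338007) ≈ 3.7286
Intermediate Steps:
g = -174 (g = Add(-2, -172) = -174)
Function('V')(p) = 1 (Function('V')(p) = Add(0, 1) = 1)
Function('H')(o, j) = Add(22, Mul(-103, Pow(j, -1))) (Function('H')(o, j) = Add(Mul(-103, Pow(j, -1)), Mul(22, Pow(1, -1))) = Add(Mul(-103, Pow(j, -1)), Mul(22, 1)) = Add(Mul(-103, Pow(j, -1)), 22) = Add(22, Mul(-103, Pow(j, -1))))
Mul(Add(-12358, 18788), Pow(Add(Function('H')(g, -196), 1702), -1)) = Mul(Add(-12358, 18788), Pow(Add(Add(22, Mul(-103, Pow(-196, -1))), 1702), -1)) = Mul(6430, Pow(Add(Add(22, Mul(-103, Rational(-1, 196))), 1702), -1)) = Mul(6430, Pow(Add(Add(22, Rational(103, 196)), 1702), -1)) = Mul(6430, Pow(Add(Rational(4415, 196), 1702), -1)) = Mul(6430, Pow(Rational(338007, 196), -1)) = Mul(6430, Rational(196, 338007)) = Rational(1260280, 338007)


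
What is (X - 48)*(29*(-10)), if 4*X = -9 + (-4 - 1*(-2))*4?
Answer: 30305/2 ≈ 15153.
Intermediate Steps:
X = -17/4 (X = (-9 + (-4 - 1*(-2))*4)/4 = (-9 + (-4 + 2)*4)/4 = (-9 - 2*4)/4 = (-9 - 8)/4 = (¼)*(-17) = -17/4 ≈ -4.2500)
(X - 48)*(29*(-10)) = (-17/4 - 48)*(29*(-10)) = -209/4*(-290) = 30305/2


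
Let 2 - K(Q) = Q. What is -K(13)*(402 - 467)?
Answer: -715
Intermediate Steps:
K(Q) = 2 - Q
-K(13)*(402 - 467) = -(2 - 1*13)*(402 - 467) = -(2 - 13)*(-65) = -(-11)*(-65) = -1*715 = -715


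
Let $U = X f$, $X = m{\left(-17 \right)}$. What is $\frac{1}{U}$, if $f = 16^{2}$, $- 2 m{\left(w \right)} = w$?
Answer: $\frac{1}{2176} \approx 0.00045956$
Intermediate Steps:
$m{\left(w \right)} = - \frac{w}{2}$
$X = \frac{17}{2}$ ($X = \left(- \frac{1}{2}\right) \left(-17\right) = \frac{17}{2} \approx 8.5$)
$f = 256$
$U = 2176$ ($U = \frac{17}{2} \cdot 256 = 2176$)
$\frac{1}{U} = \frac{1}{2176}$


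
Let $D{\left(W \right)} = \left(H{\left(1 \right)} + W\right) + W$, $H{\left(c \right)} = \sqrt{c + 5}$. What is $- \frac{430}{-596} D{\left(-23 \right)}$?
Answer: $- \frac{4945}{149} + \frac{215 \sqrt{6}}{298} \approx -31.421$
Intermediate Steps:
$H{\left(c \right)} = \sqrt{5 + c}$
$D{\left(W \right)} = \sqrt{6} + 2 W$ ($D{\left(W \right)} = \left(\sqrt{5 + 1} + W\right) + W = \left(\sqrt{6} + W\right) + W = \left(W + \sqrt{6}\right) + W = \sqrt{6} + 2 W$)
$- \frac{430}{-596} D{\left(-23 \right)} = - \frac{430}{-596} \left(\sqrt{6} + 2 \left(-23\right)\right) = \left(-430\right) \left(- \frac{1}{596}\right) \left(\sqrt{6} - 46\right) = \frac{215 \left(-46 + \sqrt{6}\right)}{298} = - \frac{4945}{149} + \frac{215 \sqrt{6}}{298}$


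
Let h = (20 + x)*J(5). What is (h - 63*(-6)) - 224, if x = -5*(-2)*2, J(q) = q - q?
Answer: 154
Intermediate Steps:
J(q) = 0
x = 20 (x = 10*2 = 20)
h = 0 (h = (20 + 20)*0 = 40*0 = 0)
(h - 63*(-6)) - 224 = (0 - 63*(-6)) - 224 = (0 + 378) - 224 = 378 - 224 = 154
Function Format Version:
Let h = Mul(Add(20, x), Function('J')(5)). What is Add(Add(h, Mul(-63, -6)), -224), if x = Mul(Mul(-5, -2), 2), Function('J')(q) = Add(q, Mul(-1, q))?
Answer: 154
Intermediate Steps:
Function('J')(q) = 0
x = 20 (x = Mul(10, 2) = 20)
h = 0 (h = Mul(Add(20, 20), 0) = Mul(40, 0) = 0)
Add(Add(h, Mul(-63, -6)), -224) = Add(Add(0, Mul(-63, -6)), -224) = Add(Add(0, 378), -224) = Add(378, -224) = 154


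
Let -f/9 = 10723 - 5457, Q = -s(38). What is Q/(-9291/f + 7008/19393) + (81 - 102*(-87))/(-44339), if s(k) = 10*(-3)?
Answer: 81199146368421/1514376419839 ≈ 53.619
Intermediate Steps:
s(k) = -30
Q = 30 (Q = -1*(-30) = 30)
f = -47394 (f = -9*(10723 - 5457) = -9*5266 = -47394)
Q/(-9291/f + 7008/19393) + (81 - 102*(-87))/(-44339) = 30/(-9291/(-47394) + 7008/19393) + (81 - 102*(-87))/(-44339) = 30/(-9291*(-1/47394) + 7008*(1/19393)) + (81 + 8874)*(-1/44339) = 30/(3097/15798 + 7008/19393) + 8955*(-1/44339) = 30/(170772505/306370614) - 8955/44339 = 30*(306370614/170772505) - 8955/44339 = 1838223684/34154501 - 8955/44339 = 81199146368421/1514376419839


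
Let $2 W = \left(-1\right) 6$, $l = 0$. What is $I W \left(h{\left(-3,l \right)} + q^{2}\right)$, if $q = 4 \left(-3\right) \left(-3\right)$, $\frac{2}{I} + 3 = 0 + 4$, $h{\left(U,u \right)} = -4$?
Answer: $-7752$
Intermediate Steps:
$I = 2$ ($I = \frac{2}{-3 + \left(0 + 4\right)} = \frac{2}{-3 + 4} = \frac{2}{1} = 2 \cdot 1 = 2$)
$W = -3$ ($W = \frac{\left(-1\right) 6}{2} = \frac{1}{2} \left(-6\right) = -3$)
$q = 36$ ($q = \left(-12\right) \left(-3\right) = 36$)
$I W \left(h{\left(-3,l \right)} + q^{2}\right) = 2 \left(-3\right) \left(-4 + 36^{2}\right) = - 6 \left(-4 + 1296\right) = \left(-6\right) 1292 = -7752$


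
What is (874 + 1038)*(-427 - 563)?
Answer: -1892880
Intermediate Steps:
(874 + 1038)*(-427 - 563) = 1912*(-990) = -1892880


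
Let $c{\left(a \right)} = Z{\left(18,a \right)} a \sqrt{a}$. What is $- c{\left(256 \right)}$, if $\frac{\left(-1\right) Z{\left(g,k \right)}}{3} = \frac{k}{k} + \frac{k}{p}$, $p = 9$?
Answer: $\frac{1085440}{3} \approx 3.6181 \cdot 10^{5}$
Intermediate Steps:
$Z{\left(g,k \right)} = -3 - \frac{k}{3}$ ($Z{\left(g,k \right)} = - 3 \left(\frac{k}{k} + \frac{k}{9}\right) = - 3 \left(1 + k \frac{1}{9}\right) = - 3 \left(1 + \frac{k}{9}\right) = -3 - \frac{k}{3}$)
$c{\left(a \right)} = a^{\frac{3}{2}} \left(-3 - \frac{a}{3}\right)$ ($c{\left(a \right)} = \left(-3 - \frac{a}{3}\right) a \sqrt{a} = a \left(-3 - \frac{a}{3}\right) \sqrt{a} = a^{\frac{3}{2}} \left(-3 - \frac{a}{3}\right)$)
$- c{\left(256 \right)} = - \frac{256^{\frac{3}{2}} \left(-9 - 256\right)}{3} = - \frac{4096 \left(-9 - 256\right)}{3} = - \frac{4096 \left(-265\right)}{3} = \left(-1\right) \left(- \frac{1085440}{3}\right) = \frac{1085440}{3}$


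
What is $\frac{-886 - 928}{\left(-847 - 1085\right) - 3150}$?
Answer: $\frac{907}{2541} \approx 0.35695$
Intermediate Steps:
$\frac{-886 - 928}{\left(-847 - 1085\right) - 3150} = - \frac{1814}{-1932 - 3150} = - \frac{1814}{-5082} = \left(-1814\right) \left(- \frac{1}{5082}\right) = \frac{907}{2541}$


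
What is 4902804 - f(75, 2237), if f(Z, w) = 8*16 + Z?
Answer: 4902601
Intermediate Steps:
f(Z, w) = 128 + Z
4902804 - f(75, 2237) = 4902804 - (128 + 75) = 4902804 - 1*203 = 4902804 - 203 = 4902601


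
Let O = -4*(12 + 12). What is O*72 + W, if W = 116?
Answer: -6796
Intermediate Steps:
O = -96 (O = -4*24 = -96)
O*72 + W = -96*72 + 116 = -6912 + 116 = -6796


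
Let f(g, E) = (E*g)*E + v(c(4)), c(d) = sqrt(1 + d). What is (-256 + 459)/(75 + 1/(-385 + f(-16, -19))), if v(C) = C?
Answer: 577908020417/213512353351 + 203*sqrt(5)/213512353351 ≈ 2.7067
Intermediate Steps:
f(g, E) = sqrt(5) + g*E**2 (f(g, E) = (E*g)*E + sqrt(1 + 4) = g*E**2 + sqrt(5) = sqrt(5) + g*E**2)
(-256 + 459)/(75 + 1/(-385 + f(-16, -19))) = (-256 + 459)/(75 + 1/(-385 + (sqrt(5) - 16*(-19)**2))) = 203/(75 + 1/(-385 + (sqrt(5) - 16*361))) = 203/(75 + 1/(-385 + (sqrt(5) - 5776))) = 203/(75 + 1/(-385 + (-5776 + sqrt(5)))) = 203/(75 + 1/(-6161 + sqrt(5)))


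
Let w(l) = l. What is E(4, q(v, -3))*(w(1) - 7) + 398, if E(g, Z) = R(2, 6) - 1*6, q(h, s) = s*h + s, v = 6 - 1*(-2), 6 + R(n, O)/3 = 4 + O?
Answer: 362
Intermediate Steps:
R(n, O) = -6 + 3*O (R(n, O) = -18 + 3*(4 + O) = -18 + (12 + 3*O) = -6 + 3*O)
v = 8 (v = 6 + 2 = 8)
q(h, s) = s + h*s (q(h, s) = h*s + s = s + h*s)
E(g, Z) = 6 (E(g, Z) = (-6 + 3*6) - 1*6 = (-6 + 18) - 6 = 12 - 6 = 6)
E(4, q(v, -3))*(w(1) - 7) + 398 = 6*(1 - 7) + 398 = 6*(-6) + 398 = -36 + 398 = 362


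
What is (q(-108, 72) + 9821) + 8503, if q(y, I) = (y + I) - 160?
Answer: 18128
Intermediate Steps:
q(y, I) = -160 + I + y (q(y, I) = (I + y) - 160 = -160 + I + y)
(q(-108, 72) + 9821) + 8503 = ((-160 + 72 - 108) + 9821) + 8503 = (-196 + 9821) + 8503 = 9625 + 8503 = 18128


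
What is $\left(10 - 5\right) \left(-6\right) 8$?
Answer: $-240$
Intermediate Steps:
$\left(10 - 5\right) \left(-6\right) 8 = 5 \left(-6\right) 8 = \left(-30\right) 8 = -240$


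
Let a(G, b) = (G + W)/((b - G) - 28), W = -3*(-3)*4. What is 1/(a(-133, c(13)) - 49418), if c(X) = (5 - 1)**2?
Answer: -121/5979675 ≈ -2.0235e-5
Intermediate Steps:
W = 36 (W = 9*4 = 36)
c(X) = 16 (c(X) = 4**2 = 16)
a(G, b) = (36 + G)/(-28 + b - G) (a(G, b) = (G + 36)/((b - G) - 28) = (36 + G)/(-28 + b - G))
1/(a(-133, c(13)) - 49418) = 1/((36 - 133)/(-28 + 16 - 1*(-133)) - 49418) = 1/(-97/(-28 + 16 + 133) - 49418) = 1/(-97/121 - 49418) = 1/(-5979675/121) = -121/5979675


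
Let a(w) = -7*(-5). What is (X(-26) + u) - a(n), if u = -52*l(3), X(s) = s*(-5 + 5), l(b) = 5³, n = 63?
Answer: -6535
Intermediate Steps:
a(w) = 35
l(b) = 125
X(s) = 0 (X(s) = s*0 = 0)
u = -6500 (u = -52*125 = -6500)
(X(-26) + u) - a(n) = (0 - 6500) - 1*35 = -6500 - 35 = -6535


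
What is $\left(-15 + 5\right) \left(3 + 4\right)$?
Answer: $-70$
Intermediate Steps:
$\left(-15 + 5\right) \left(3 + 4\right) = \left(-10\right) 7 = -70$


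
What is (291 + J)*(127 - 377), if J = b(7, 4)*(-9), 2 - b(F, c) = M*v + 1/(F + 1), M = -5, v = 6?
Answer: -4125/4 ≈ -1031.3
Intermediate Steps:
b(F, c) = 32 - 1/(1 + F) (b(F, c) = 2 - (-5*6 + 1/(F + 1)) = 2 - (-30 + 1/(1 + F)) = 2 + (30 - 1/(1 + F)) = 32 - 1/(1 + F))
J = -2295/8 (J = ((31 + 32*7)/(1 + 7))*(-9) = ((31 + 224)/8)*(-9) = ((⅛)*255)*(-9) = (255/8)*(-9) = -2295/8 ≈ -286.88)
(291 + J)*(127 - 377) = (291 - 2295/8)*(127 - 377) = (33/8)*(-250) = -4125/4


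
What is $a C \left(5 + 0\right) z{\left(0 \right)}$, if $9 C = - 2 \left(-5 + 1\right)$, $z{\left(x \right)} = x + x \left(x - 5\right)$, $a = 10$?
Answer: $0$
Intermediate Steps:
$z{\left(x \right)} = x + x \left(-5 + x\right)$
$C = \frac{8}{9}$ ($C = \frac{\left(-2\right) \left(-5 + 1\right)}{9} = \frac{\left(-2\right) \left(-4\right)}{9} = \frac{1}{9} \cdot 8 = \frac{8}{9} \approx 0.88889$)
$a C \left(5 + 0\right) z{\left(0 \right)} = 10 \cdot \frac{8}{9} \left(5 + 0\right) 0 \left(-4 + 0\right) = \frac{80 \cdot 5 \cdot 0 \left(-4\right)}{9} = \frac{80 \cdot 5 \cdot 0}{9} = \frac{80}{9} \cdot 0 = 0$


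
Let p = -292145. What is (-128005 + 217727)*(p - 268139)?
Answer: -50269801048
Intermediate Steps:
(-128005 + 217727)*(p - 268139) = (-128005 + 217727)*(-292145 - 268139) = 89722*(-560284) = -50269801048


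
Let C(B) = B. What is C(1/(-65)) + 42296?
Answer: 2749239/65 ≈ 42296.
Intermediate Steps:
C(1/(-65)) + 42296 = 1/(-65) + 42296 = -1/65 + 42296 = 2749239/65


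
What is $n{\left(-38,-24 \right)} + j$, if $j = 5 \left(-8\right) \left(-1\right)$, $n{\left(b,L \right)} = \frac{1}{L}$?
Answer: $\frac{959}{24} \approx 39.958$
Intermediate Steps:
$j = 40$ ($j = \left(-40\right) \left(-1\right) = 40$)
$n{\left(-38,-24 \right)} + j = \frac{1}{-24} + 40 = - \frac{1}{24} + 40 = \frac{959}{24}$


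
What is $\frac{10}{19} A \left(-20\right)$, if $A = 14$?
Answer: $- \frac{2800}{19} \approx -147.37$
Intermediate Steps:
$\frac{10}{19} A \left(-20\right) = \frac{10}{19} \cdot 14 \left(-20\right) = \frac{140}{19} \left(-20\right) = - \frac{2800}{19}$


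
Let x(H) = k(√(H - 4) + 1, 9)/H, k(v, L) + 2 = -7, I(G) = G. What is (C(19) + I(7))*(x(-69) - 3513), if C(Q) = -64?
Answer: 4605372/23 ≈ 2.0023e+5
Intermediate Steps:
k(v, L) = -9 (k(v, L) = -2 - 7 = -9)
x(H) = -9/H
(C(19) + I(7))*(x(-69) - 3513) = (-64 + 7)*(-9/(-69) - 3513) = -57*(-9*(-1/69) - 3513) = -57*(3/23 - 3513) = -57*(-80796/23) = 4605372/23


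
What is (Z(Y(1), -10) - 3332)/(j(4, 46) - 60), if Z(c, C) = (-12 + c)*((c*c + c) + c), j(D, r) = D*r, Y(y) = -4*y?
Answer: -865/31 ≈ -27.903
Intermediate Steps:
Z(c, C) = (-12 + c)*(c² + 2*c) (Z(c, C) = (-12 + c)*((c² + c) + c) = (-12 + c)*((c + c²) + c) = (-12 + c)*(c² + 2*c))
(Z(Y(1), -10) - 3332)/(j(4, 46) - 60) = ((-4*1)*(-24 + (-4*1)² - (-40)) - 3332)/(4*46 - 60) = (-4*(-24 + (-4)² - 10*(-4)) - 3332)/(184 - 60) = (-4*(-24 + 16 + 40) - 3332)/124 = (-4*32 - 3332)*(1/124) = (-128 - 3332)*(1/124) = -3460*1/124 = -865/31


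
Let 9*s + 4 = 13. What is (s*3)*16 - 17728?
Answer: -17680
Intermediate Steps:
s = 1 (s = -4/9 + (⅑)*13 = -4/9 + 13/9 = 1)
(s*3)*16 - 17728 = (1*3)*16 - 17728 = 3*16 - 17728 = 48 - 17728 = -17680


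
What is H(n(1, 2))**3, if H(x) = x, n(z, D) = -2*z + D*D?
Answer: 8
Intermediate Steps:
n(z, D) = D**2 - 2*z (n(z, D) = -2*z + D**2 = D**2 - 2*z)
H(n(1, 2))**3 = (2**2 - 2*1)**3 = (4 - 2)**3 = 2**3 = 8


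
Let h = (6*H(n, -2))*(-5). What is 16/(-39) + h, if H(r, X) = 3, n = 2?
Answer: -3526/39 ≈ -90.410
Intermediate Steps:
h = -90 (h = (6*3)*(-5) = 18*(-5) = -90)
16/(-39) + h = 16/(-39) - 90 = -1/39*16 - 90 = -16/39 - 90 = -3526/39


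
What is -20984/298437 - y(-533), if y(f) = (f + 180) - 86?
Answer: 130992859/298437 ≈ 438.93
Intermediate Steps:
y(f) = 94 + f (y(f) = (180 + f) - 86 = 94 + f)
-20984/298437 - y(-533) = -20984/298437 - (94 - 533) = -20984*1/298437 - 1*(-439) = -20984/298437 + 439 = 130992859/298437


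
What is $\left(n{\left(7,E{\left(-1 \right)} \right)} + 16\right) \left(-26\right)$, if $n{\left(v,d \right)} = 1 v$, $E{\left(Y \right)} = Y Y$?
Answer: $-598$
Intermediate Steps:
$E{\left(Y \right)} = Y^{2}$
$n{\left(v,d \right)} = v$
$\left(n{\left(7,E{\left(-1 \right)} \right)} + 16\right) \left(-26\right) = \left(7 + 16\right) \left(-26\right) = 23 \left(-26\right) = -598$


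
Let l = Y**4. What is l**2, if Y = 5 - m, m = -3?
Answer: 16777216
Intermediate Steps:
Y = 8 (Y = 5 - 1*(-3) = 5 + 3 = 8)
l = 4096 (l = 8**4 = 4096)
l**2 = 4096**2 = 16777216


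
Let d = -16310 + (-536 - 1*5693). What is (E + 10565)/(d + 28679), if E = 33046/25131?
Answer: 265542061/154304340 ≈ 1.7209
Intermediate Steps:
E = 33046/25131 (E = 33046*(1/25131) = 33046/25131 ≈ 1.3149)
d = -22539 (d = -16310 + (-536 - 5693) = -16310 - 6229 = -22539)
(E + 10565)/(d + 28679) = (33046/25131 + 10565)/(-22539 + 28679) = (265542061/25131)/6140 = (265542061/25131)*(1/6140) = 265542061/154304340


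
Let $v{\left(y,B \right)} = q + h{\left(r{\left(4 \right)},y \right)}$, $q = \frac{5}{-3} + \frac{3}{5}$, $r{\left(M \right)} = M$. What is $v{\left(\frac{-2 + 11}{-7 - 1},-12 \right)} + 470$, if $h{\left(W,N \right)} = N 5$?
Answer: $\frac{55597}{120} \approx 463.31$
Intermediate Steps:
$h{\left(W,N \right)} = 5 N$
$q = - \frac{16}{15}$ ($q = 5 \left(- \frac{1}{3}\right) + 3 \cdot \frac{1}{5} = - \frac{5}{3} + \frac{3}{5} = - \frac{16}{15} \approx -1.0667$)
$v{\left(y,B \right)} = - \frac{16}{15} + 5 y$
$v{\left(\frac{-2 + 11}{-7 - 1},-12 \right)} + 470 = \left(- \frac{16}{15} + 5 \frac{-2 + 11}{-7 - 1}\right) + 470 = \left(- \frac{16}{15} + 5 \frac{9}{-8}\right) + 470 = \left(- \frac{16}{15} + 5 \cdot 9 \left(- \frac{1}{8}\right)\right) + 470 = \left(- \frac{16}{15} + 5 \left(- \frac{9}{8}\right)\right) + 470 = \left(- \frac{16}{15} - \frac{45}{8}\right) + 470 = - \frac{803}{120} + 470 = \frac{55597}{120}$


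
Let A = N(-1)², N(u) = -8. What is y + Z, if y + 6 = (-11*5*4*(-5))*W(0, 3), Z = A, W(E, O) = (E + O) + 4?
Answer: 7758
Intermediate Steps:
W(E, O) = 4 + E + O
A = 64 (A = (-8)² = 64)
Z = 64
y = 7694 (y = -6 + (-11*5*4*(-5))*(4 + 0 + 3) = -6 - 220*(-5)*7 = -6 - 11*(-100)*7 = -6 + 1100*7 = -6 + 7700 = 7694)
y + Z = 7694 + 64 = 7758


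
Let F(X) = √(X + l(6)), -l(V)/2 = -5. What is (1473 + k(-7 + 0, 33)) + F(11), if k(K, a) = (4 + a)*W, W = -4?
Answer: 1325 + √21 ≈ 1329.6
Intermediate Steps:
l(V) = 10 (l(V) = -2*(-5) = 10)
k(K, a) = -16 - 4*a (k(K, a) = (4 + a)*(-4) = -16 - 4*a)
F(X) = √(10 + X) (F(X) = √(X + 10) = √(10 + X))
(1473 + k(-7 + 0, 33)) + F(11) = (1473 + (-16 - 4*33)) + √(10 + 11) = (1473 + (-16 - 132)) + √21 = (1473 - 148) + √21 = 1325 + √21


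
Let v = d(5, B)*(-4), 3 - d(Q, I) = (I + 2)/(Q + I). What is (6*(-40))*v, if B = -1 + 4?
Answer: 2280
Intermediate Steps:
B = 3
d(Q, I) = 3 - (2 + I)/(I + Q) (d(Q, I) = 3 - (I + 2)/(Q + I) = 3 - (2 + I)/(I + Q))
v = -19/2 (v = ((-2 + 2*3 + 3*5)/(3 + 5))*(-4) = ((-2 + 6 + 15)/8)*(-4) = ((1/8)*19)*(-4) = (19/8)*(-4) = -19/2 ≈ -9.5000)
(6*(-40))*v = (6*(-40))*(-19/2) = -240*(-19/2) = 2280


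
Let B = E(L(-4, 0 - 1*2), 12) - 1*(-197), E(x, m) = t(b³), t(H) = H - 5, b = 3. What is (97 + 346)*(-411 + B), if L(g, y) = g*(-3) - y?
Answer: -85056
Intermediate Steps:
L(g, y) = -y - 3*g (L(g, y) = -3*g - y = -y - 3*g)
t(H) = -5 + H
E(x, m) = 22 (E(x, m) = -5 + 3³ = -5 + 27 = 22)
B = 219 (B = 22 - 1*(-197) = 22 + 197 = 219)
(97 + 346)*(-411 + B) = (97 + 346)*(-411 + 219) = 443*(-192) = -85056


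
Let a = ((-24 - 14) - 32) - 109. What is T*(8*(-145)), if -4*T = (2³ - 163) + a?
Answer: -96860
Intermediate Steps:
a = -179 (a = (-38 - 32) - 109 = -70 - 109 = -179)
T = 167/2 (T = -((2³ - 163) - 179)/4 = -((8 - 163) - 179)/4 = -(-155 - 179)/4 = -¼*(-334) = 167/2 ≈ 83.500)
T*(8*(-145)) = 167*(8*(-145))/2 = (167/2)*(-1160) = -96860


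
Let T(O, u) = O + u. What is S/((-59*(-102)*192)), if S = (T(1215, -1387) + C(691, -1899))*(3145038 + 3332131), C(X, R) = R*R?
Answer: 23356859251901/1155456 ≈ 2.0214e+7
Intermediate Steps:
C(X, R) = R²
S = 23356859251901 (S = ((1215 - 1387) + (-1899)²)*(3145038 + 3332131) = (-172 + 3606201)*6477169 = 3606029*6477169 = 23356859251901)
S/((-59*(-102)*192)) = 23356859251901/((-59*(-102)*192)) = 23356859251901/((6018*192)) = 23356859251901/1155456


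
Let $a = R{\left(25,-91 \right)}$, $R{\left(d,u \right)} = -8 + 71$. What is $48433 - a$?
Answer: $48370$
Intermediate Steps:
$R{\left(d,u \right)} = 63$
$a = 63$
$48433 - a = 48433 - 63 = 48370$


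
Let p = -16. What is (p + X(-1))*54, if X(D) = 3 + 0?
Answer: -702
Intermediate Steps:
X(D) = 3
(p + X(-1))*54 = (-16 + 3)*54 = -13*54 = -702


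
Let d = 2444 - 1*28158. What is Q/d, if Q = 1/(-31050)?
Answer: 1/798419700 ≈ 1.2525e-9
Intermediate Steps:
Q = -1/31050 ≈ -3.2206e-5
d = -25714 (d = 2444 - 28158 = -25714)
Q/d = -1/31050/(-25714) = -1/31050*(-1/25714) = 1/798419700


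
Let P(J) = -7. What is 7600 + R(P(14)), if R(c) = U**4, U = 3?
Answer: 7681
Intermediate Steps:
R(c) = 81 (R(c) = 3**4 = 81)
7600 + R(P(14)) = 7600 + 81 = 7681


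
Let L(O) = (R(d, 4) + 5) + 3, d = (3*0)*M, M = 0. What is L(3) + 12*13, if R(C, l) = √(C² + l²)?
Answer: 168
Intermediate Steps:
d = 0 (d = (3*0)*0 = 0*0 = 0)
L(O) = 12 (L(O) = (√(0² + 4²) + 5) + 3 = (√(0 + 16) + 5) + 3 = (√16 + 5) + 3 = (4 + 5) + 3 = 9 + 3 = 12)
L(3) + 12*13 = 12 + 12*13 = 12 + 156 = 168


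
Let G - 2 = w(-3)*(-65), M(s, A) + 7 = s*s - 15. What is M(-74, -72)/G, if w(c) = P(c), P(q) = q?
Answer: 5454/197 ≈ 27.685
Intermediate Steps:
M(s, A) = -22 + s² (M(s, A) = -7 + (s*s - 15) = -7 + (s² - 15) = -7 + (-15 + s²) = -22 + s²)
w(c) = c
G = 197 (G = 2 - 3*(-65) = 2 + 195 = 197)
M(-74, -72)/G = (-22 + (-74)²)/197 = (-22 + 5476)*(1/197) = 5454*(1/197) = 5454/197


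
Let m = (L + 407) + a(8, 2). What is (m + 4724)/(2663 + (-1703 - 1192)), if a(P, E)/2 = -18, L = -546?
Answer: -4549/232 ≈ -19.608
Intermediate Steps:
a(P, E) = -36 (a(P, E) = 2*(-18) = -36)
m = -175 (m = (-546 + 407) - 36 = -139 - 36 = -175)
(m + 4724)/(2663 + (-1703 - 1192)) = (-175 + 4724)/(2663 + (-1703 - 1192)) = 4549/(2663 - 2895) = 4549/(-232) = 4549*(-1/232) = -4549/232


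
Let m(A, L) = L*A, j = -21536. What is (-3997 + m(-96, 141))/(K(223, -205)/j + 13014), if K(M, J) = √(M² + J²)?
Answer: -52913577420389376/39275497436157131 - 188795344*√91754/39275497436157131 ≈ -1.3472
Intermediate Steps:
m(A, L) = A*L
K(M, J) = √(J² + M²)
(-3997 + m(-96, 141))/(K(223, -205)/j + 13014) = (-3997 - 96*141)/(√((-205)² + 223²)/(-21536) + 13014) = (-3997 - 13536)/(√(42025 + 49729)*(-1/21536) + 13014) = -17533/(√91754*(-1/21536) + 13014) = -17533/(-√91754/21536 + 13014) = -17533/(13014 - √91754/21536)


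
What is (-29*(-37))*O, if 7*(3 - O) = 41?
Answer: -21460/7 ≈ -3065.7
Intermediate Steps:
O = -20/7 (O = 3 - 1/7*41 = 3 - 41/7 = -20/7 ≈ -2.8571)
(-29*(-37))*O = -29*(-37)*(-20/7) = 1073*(-20/7) = -21460/7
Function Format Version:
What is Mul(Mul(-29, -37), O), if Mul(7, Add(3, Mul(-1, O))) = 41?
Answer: Rational(-21460, 7) ≈ -3065.7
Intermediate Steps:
O = Rational(-20, 7) (O = Add(3, Mul(Rational(-1, 7), 41)) = Add(3, Rational(-41, 7)) = Rational(-20, 7) ≈ -2.8571)
Mul(Mul(-29, -37), O) = Mul(Mul(-29, -37), Rational(-20, 7)) = Mul(1073, Rational(-20, 7)) = Rational(-21460, 7)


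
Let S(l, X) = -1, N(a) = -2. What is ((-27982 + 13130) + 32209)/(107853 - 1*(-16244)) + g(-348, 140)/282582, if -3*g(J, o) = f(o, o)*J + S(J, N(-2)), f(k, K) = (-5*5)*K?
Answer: -136435694581/105202735362 ≈ -1.2969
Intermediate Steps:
f(k, K) = -25*K
g(J, o) = ⅓ + 25*J*o/3 (g(J, o) = -((-25*o)*J - 1)/3 = -(-25*J*o - 1)/3 = -(-1 - 25*J*o)/3 = ⅓ + 25*J*o/3)
((-27982 + 13130) + 32209)/(107853 - 1*(-16244)) + g(-348, 140)/282582 = ((-27982 + 13130) + 32209)/(107853 - 1*(-16244)) + (⅓ + (25/3)*(-348)*140)/282582 = (-14852 + 32209)/(107853 + 16244) + (⅓ - 406000)*(1/282582) = 17357/124097 - 1217999/3*1/282582 = 17357*(1/124097) - 1217999/847746 = 17357/124097 - 1217999/847746 = -136435694581/105202735362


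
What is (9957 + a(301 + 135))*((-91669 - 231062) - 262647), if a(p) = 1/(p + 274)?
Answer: -2069156397519/355 ≈ -5.8286e+9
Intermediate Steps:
a(p) = 1/(274 + p)
(9957 + a(301 + 135))*((-91669 - 231062) - 262647) = (9957 + 1/(274 + (301 + 135)))*((-91669 - 231062) - 262647) = (9957 + 1/(274 + 436))*(-322731 - 262647) = (9957 + 1/710)*(-585378) = (7069471/710)*(-585378) = -2069156397519/355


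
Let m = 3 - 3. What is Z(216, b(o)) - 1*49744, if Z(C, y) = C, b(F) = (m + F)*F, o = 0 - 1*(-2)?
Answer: -49528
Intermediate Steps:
m = 0
o = 2 (o = 0 + 2 = 2)
b(F) = F² (b(F) = (0 + F)*F = F*F = F²)
Z(216, b(o)) - 1*49744 = 216 - 1*49744 = 216 - 49744 = -49528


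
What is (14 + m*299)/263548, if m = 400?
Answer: 59807/131774 ≈ 0.45386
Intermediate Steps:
(14 + m*299)/263548 = (14 + 400*299)/263548 = (14 + 119600)*(1/263548) = 119614*(1/263548) = 59807/131774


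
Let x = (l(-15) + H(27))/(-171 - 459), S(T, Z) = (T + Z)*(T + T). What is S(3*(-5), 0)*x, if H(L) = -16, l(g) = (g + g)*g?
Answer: -310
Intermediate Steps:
l(g) = 2*g**2 (l(g) = (2*g)*g = 2*g**2)
S(T, Z) = 2*T*(T + Z) (S(T, Z) = (T + Z)*(2*T) = 2*T*(T + Z))
x = -31/45 (x = (2*(-15)**2 - 16)/(-171 - 459) = (2*225 - 16)/(-630) = (450 - 16)*(-1/630) = 434*(-1/630) = -31/45 ≈ -0.68889)
S(3*(-5), 0)*x = (2*(3*(-5))*(3*(-5) + 0))*(-31/45) = (2*(-15)*(-15 + 0))*(-31/45) = (2*(-15)*(-15))*(-31/45) = 450*(-31/45) = -310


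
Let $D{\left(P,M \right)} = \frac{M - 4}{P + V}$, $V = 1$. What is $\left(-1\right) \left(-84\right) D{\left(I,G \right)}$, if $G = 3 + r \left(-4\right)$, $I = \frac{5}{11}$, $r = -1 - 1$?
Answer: $\frac{1617}{4} \approx 404.25$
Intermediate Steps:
$r = -2$
$I = \frac{5}{11}$ ($I = 5 \cdot \frac{1}{11} = \frac{5}{11} \approx 0.45455$)
$G = 11$ ($G = 3 - -8 = 3 + 8 = 11$)
$D{\left(P,M \right)} = \frac{-4 + M}{1 + P}$ ($D{\left(P,M \right)} = \frac{M - 4}{P + 1} = \frac{-4 + M}{1 + P}$)
$\left(-1\right) \left(-84\right) D{\left(I,G \right)} = \left(-1\right) \left(-84\right) \frac{-4 + 11}{1 + \frac{5}{11}} = 84 \frac{1}{\frac{16}{11}} \cdot 7 = 84 \cdot \frac{11}{16} \cdot 7 = 84 \cdot \frac{77}{16} = \frac{1617}{4}$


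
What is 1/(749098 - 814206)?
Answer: -1/65108 ≈ -1.5359e-5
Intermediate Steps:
1/(749098 - 814206) = 1/(-65108) = -1/65108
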